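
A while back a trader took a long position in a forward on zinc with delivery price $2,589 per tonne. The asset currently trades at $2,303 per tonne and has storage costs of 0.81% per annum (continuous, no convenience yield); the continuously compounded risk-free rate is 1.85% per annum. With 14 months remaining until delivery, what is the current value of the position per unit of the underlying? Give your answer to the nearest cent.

-$208.85 per tonne

Current fair forward for the remaining 14 months: F = S·e^((r + u)·T), (r + u) = 0.0185 + 0.0081 = 0.0266
F = 2303 · e^(0.0266 × 14/12) = 2303 × 1.03151989 = 2375.5903
Value of long forward = (F − K)·e^(−rT) = (2375.5903 − 2589) · e^(−0.0185·14/12)
= -213.4097 × 0.97864792 = -208.85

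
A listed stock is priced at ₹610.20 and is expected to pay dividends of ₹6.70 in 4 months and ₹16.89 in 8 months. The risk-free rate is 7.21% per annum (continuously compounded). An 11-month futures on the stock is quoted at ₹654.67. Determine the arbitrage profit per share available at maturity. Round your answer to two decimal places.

₹26.96 per share

PV(dividends) I = 6.70·e^(−0.0721·4/12) + 16.89·e^(−0.0721·8/12) = 22.6383
Fair futures F* = (S − I)·e^(rT) = (610.20 − 22.6383)·e^0.066092 = 587.5617 × 1.068325 = 627.7069
Market ₹654.67 > fair 627.7069: forward overpriced → cash-and-carry (borrow at r, buy the stock and collect the dividends, short the forward).
Profit at T = |F_mkt − F*| = |654.67 − 627.7069| = ₹26.96 per share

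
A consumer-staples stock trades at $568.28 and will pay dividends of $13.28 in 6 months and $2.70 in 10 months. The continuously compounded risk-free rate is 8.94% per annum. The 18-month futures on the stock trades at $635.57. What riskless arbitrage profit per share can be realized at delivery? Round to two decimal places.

$3.13 per share

PV(dividends) I = 13.28·e^(−0.0894·6/12) + 2.70·e^(−0.0894·10/12) = 15.2056
Fair futures F* = (S − I)·e^(rT) = (568.28 − 15.2056)·e^0.134100 = 553.0744 × 1.143507 = 632.4444
Market $635.57 > fair 632.4444: forward overpriced → cash-and-carry (borrow at r, buy the stock and collect the dividends, short the forward).
Profit at T = |F_mkt − F*| = |635.57 − 632.4444| = $3.13 per share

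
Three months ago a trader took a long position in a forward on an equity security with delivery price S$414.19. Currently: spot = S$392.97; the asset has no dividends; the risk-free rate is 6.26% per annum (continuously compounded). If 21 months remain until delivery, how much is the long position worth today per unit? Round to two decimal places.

S$21.76

Current fair forward for the remaining 21 months: F = S·e^(r·T), r = 0.0626
F = 392.97 · e^(0.0626 × 21/12) = 392.97 × 1.115776 = 438.4665
Value of long forward = (F − K)·e^(−rT) = (438.4665 − 414.19) · e^(−0.0626·21/12)
= 24.2765 × 0.896237 = 21.76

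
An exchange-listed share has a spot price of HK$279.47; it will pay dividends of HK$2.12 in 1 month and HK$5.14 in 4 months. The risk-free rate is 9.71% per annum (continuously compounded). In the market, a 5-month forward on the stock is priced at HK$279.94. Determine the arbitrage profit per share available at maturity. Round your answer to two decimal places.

HK$3.70 per share

PV(dividends) I = 2.12·e^(−0.0971·1/12) + 5.14·e^(−0.0971·4/12) = 7.0792
Fair forward F* = (S − I)·e^(rT) = (279.47 − 7.0792)·e^0.040458 = 272.3908 × 1.041288 = 283.6373
Market HK$279.94 < fair 283.6373: forward underpriced → reverse cash-and-carry (short the stock, invest proceeds at r, pay the dividends, go long the forward).
Profit at T = |F_mkt − F*| = |279.94 − 283.6373| = HK$3.70 per share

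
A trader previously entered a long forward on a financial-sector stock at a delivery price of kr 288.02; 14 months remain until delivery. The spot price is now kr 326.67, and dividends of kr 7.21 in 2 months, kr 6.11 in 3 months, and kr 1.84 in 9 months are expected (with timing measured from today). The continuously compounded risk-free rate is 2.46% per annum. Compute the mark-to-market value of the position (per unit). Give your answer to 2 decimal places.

kr 31.74

PV(remaining dividends) I = 7.21·e^(−0.0246·2/12) + 6.11·e^(−0.0246·3/12) + 1.84·e^(−0.0246·9/12) = 15.0594
Current forward F = (S − I)·e^(rT) = (326.67 − 15.0594)·e^(0.0246·14/12) = 311.6106 × 1.029116 = 320.6835
Value (long) = (F − K)·e^(−rT) = (320.6835 − 288.02) × 0.971708 = 31.7394
Value = kr 31.74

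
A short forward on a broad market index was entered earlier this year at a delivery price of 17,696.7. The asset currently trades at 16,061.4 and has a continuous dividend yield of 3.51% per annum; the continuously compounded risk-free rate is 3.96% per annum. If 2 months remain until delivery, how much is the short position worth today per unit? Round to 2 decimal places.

Current fair forward for the remaining 2 months: F = S·e^((r − q)·T), (r − q) = 0.0396 − 0.0351 = 0.0045
F = 16061.4 · e^(0.0045 × 2/12) = 16061.4 × 1.00075028 = 16073.4505
Value of long forward = (F − K)·e^(−rT) = (16073.4505 − 17696.7) · e^(−0.0396·2/12)
= -1623.2495 × 0.99342173 = -1612.57
Short position value = −(long value) = 1612.57

1612.57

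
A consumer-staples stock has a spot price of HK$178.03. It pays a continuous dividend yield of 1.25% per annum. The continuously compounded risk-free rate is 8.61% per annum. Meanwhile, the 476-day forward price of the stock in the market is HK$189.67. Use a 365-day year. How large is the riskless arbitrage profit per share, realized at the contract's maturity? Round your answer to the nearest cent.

Fair forward: F* = S·e^(carry·T), with carry = (r − q) = 0.0861 − 0.0125 = 0.0736
F* = 178.03 · e^(0.0736 × 476/365) = 178.03 · e^0.095982 = 178.03 × 1.100739 = HK$195.9646
Market HK$189.67 < fair HK$195.9646: forward underpriced → reverse cash-and-carry (short spot, go long the forward).
At maturity, profit = |F_mkt − F*| = |189.67 − 195.9646| = HK$6.29 per share

HK$6.29 per share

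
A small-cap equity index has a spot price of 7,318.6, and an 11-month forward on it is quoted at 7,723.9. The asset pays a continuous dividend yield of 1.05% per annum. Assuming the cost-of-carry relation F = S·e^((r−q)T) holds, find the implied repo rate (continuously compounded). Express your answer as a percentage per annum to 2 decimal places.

From F = S·e^((r−q)T): (r − q) = ln(F/S)/T
ln(7723.9/7318.6) = ln(1.055379) = 0.053900
(r − q) = 0.053900 / (11/12) = 0.058800
r = ln(F/S)/T + q = 0.058800 + 0.0105 = 0.069300
r = 6.93%

6.93%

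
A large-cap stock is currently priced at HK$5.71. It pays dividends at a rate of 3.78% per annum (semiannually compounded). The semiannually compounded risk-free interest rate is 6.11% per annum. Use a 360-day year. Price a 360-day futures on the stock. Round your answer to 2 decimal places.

HK$5.84

F = S · (1+r/2)^(2T) / (1+q/2)^(2T)
= 5.71 × 1.062033 / 1.038157 = 5.71 × 1.022998
F = HK$5.84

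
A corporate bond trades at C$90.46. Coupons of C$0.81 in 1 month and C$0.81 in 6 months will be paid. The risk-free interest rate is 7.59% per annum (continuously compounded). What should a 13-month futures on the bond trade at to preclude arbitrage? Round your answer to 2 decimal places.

PV(coupons) I = 0.81·e^(−0.0759·1/12) + 0.81·e^(−0.0759·6/12)
I = 0.8049 + 0.7798 = 1.5847
F = (S − I)·e^(rT) = (90.46 − 1.5847) · e^(0.0759·13/12)
= 88.8753 · e^0.082225 = 88.8753 × 1.085700 = C$96.49

C$96.49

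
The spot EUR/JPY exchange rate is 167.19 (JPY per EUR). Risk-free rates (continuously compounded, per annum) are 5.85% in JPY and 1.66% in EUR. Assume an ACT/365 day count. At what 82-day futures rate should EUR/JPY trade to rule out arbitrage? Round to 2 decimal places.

168.77

F = S·e^((r_JPY − r_EUR)T) = 167.19 · e^((0.0585 − 0.0166) × 82/365)
= 167.19 · e^0.009413 = 167.19 × 1.009457
F = 168.77 JPY per EUR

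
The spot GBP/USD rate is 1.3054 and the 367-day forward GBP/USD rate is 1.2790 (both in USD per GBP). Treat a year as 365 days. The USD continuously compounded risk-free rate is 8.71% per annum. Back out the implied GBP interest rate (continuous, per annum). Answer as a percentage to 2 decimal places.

F = S·e^((r_USD − r_GBP)T) ⇒ r_GBP = r_USD − ln(F/S)/T
ln(1.2790/1.3054) = -0.020431; /(367/365) = -0.020320
r_GBP = 0.0871 + 0.020320 = 0.107420
r_GBP = 10.74%

10.74%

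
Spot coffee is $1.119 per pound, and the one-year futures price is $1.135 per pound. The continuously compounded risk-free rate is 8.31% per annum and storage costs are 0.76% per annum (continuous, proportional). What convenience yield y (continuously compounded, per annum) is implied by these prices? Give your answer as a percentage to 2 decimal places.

7.65%

F = S·e^((r+u−y)T) ⇒ (r+u−y) = ln(F/S)/T
ln(1.135/1.119) = 0.014197; /T ⇒ 0.014197
y = r + u − ln(F/S)/T = 0.0831 + 0.0076 − 0.014197 = 0.076503
y = 7.65%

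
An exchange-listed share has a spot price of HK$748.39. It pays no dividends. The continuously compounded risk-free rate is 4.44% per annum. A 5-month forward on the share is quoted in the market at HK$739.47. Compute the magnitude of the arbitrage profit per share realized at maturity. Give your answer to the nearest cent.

HK$22.89 per share

Fair forward: F* = S·e^(carry·T), with carry = r = 0.0444
F* = 748.39 · e^(0.0444 × 5/12) = 748.39 · e^0.018500 = 748.39 × 1.018672 = HK$762.3639
Market HK$739.47 < fair HK$762.3639: forward underpriced → reverse cash-and-carry (short spot, go long the forward).
At maturity, profit = |F_mkt − F*| = |739.47 − 762.3639| = HK$22.89 per share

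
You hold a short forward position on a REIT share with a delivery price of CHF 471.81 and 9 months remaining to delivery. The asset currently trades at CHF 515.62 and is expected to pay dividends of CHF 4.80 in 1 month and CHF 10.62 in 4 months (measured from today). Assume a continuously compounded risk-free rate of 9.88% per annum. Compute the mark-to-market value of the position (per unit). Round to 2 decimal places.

-CHF 62.47

PV(remaining dividends) I = 4.80·e^(−0.0988·1/12) + 10.62·e^(−0.0988·4/12) = 15.0366
Current forward F = (S − I)·e^(rT) = (515.62 − 15.0366)·e^(0.0988·9/12) = 500.5834 × 1.076914 = 539.0853
Value (long) = (F − K)·e^(−rT) = (539.0853 − 471.81) × 0.928579 = 62.4704
Short position value = −(long value) = -CHF 62.47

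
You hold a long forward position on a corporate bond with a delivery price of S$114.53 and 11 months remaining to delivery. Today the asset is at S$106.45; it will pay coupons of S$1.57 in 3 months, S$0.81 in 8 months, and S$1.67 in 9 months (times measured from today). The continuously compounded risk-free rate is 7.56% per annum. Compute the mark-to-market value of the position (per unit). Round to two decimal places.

-S$4.30

PV(remaining coupons) I = 1.57·e^(−0.0756·3/12) + 0.81·e^(−0.0756·8/12) + 1.67·e^(−0.0756·9/12) = 3.8887
Current forward F = (S − I)·e^(rT) = (106.45 − 3.8887)·e^(0.0756·11/12) = 102.5613 × 1.071758 = 109.9209
Value (long) = (F − K)·e^(−rT) = (109.9209 − 114.53) × 0.933047 = -4.3005
Value = -S$4.30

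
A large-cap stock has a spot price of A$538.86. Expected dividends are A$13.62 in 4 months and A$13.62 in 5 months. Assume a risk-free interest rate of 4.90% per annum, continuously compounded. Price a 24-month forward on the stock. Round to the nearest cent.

A$564.84

PV(dividends) I = 13.62·e^(−0.0490·4/12) + 13.62·e^(−0.0490·5/12)
I = 13.3993 + 13.3447 = 26.7440
F = (S − I)·e^(rT) = (538.86 − 26.7440) · e^(0.0490·24/12)
= 512.1160 · e^0.098000 = 512.1160 × 1.102963 = A$564.84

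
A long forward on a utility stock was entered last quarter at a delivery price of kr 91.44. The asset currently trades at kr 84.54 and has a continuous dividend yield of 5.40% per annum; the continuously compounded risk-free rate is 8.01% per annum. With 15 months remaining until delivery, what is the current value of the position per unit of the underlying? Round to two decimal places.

Current fair forward for the remaining 15 months: F = S·e^((r − q)·T), (r − q) = 0.0801 − 0.0540 = 0.0261
F = 84.54 · e^(0.0261 × 15/12) = 84.54 × 1.033163 = 87.3436
Value of long forward = (F − K)·e^(−rT) = (87.3436 − 91.44) · e^(−0.0801·15/12)
= -4.0964 × 0.904724 = -3.71

-kr 3.71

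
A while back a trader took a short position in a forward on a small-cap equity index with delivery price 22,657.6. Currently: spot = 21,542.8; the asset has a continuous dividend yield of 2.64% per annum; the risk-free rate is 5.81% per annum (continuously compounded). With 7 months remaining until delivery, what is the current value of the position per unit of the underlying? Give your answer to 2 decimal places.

688.98

Current fair forward for the remaining 7 months: F = S·e^((r − q)·T), (r − q) = 0.0581 − 0.0264 = 0.0317
F = 21542.8 · e^(0.0317 × 7/12) = 21542.8 × 1.01866370 = 21944.8684
Value of long forward = (F − K)·e^(−rT) = (21944.8684 − 22657.6) · e^(−0.0581·7/12)
= -712.7316 × 0.96667622 = -688.98
Short position value = −(long value) = 688.98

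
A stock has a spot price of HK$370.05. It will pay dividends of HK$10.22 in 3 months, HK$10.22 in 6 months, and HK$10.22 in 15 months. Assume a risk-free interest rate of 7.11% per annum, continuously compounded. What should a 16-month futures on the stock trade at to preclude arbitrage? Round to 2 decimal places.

HK$374.68

PV(dividends) I = 10.22·e^(−0.0711·3/12) + 10.22·e^(−0.0711·6/12) + 10.22·e^(−0.0711·15/12)
I = 10.0399 + 9.8631 + 9.3509 = 29.2539
F = (S − I)·e^(rT) = (370.05 − 29.2539) · e^(0.0711·16/12)
= 340.7961 · e^0.094800 = 340.7961 × 1.099439 = HK$374.68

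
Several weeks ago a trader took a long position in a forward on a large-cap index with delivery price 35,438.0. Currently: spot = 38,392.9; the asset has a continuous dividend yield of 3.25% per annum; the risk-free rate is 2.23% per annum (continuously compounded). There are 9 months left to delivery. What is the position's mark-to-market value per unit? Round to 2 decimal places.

Current fair forward for the remaining 9 months: F = S·e^((r − q)·T), (r − q) = 0.0223 − 0.0325 = -0.0102
F = 38392.9 · e^(-0.0102 × 9/12) = 38392.9 × 0.99237919 = 38100.3150
Value of long forward = (F − K)·e^(−rT) = (38100.3150 − 35438.0) · e^(−0.0223·9/12)
= 2662.3150 × 0.98341409 = 2618.16

2618.16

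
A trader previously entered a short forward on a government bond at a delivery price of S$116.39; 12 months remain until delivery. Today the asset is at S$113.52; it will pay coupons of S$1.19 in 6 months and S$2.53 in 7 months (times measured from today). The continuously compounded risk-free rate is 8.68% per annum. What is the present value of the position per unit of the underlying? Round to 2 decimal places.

PV(remaining coupons) I = 1.19·e^(−0.0868·6/12) + 2.53·e^(−0.0868·7/12) = 3.5445
Current forward F = (S − I)·e^(rT) = (113.52 − 3.5445)·e^(0.0868·12/12) = 109.9755 × 1.090679 = 119.9480
Value (long) = (F − K)·e^(−rT) = (119.9480 − 116.39) × 0.916860 = 3.2622
Short position value = −(long value) = -S$3.26

-S$3.26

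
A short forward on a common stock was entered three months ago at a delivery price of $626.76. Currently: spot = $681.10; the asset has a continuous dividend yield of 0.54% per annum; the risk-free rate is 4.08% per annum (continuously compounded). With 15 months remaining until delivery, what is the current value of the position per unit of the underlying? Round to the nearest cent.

Current fair forward for the remaining 15 months: F = S·e^((r − q)·T), (r − q) = 0.0408 − 0.0054 = 0.0354
F = 681.10 · e^(0.0354 × 15/12) = 681.10 × 1.045244 = 711.9157
Value of long forward = (F − K)·e^(−rT) = (711.9157 − 626.76) · e^(−0.0408·15/12)
= 85.1557 × 0.950279 = 80.92
Short position value = −(long value) = -$80.92

-$80.92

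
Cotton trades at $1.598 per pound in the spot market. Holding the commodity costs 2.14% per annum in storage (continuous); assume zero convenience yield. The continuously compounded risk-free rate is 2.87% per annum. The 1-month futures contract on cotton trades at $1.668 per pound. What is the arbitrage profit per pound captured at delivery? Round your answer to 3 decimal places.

Fair futures: F* = S·e^(carry·T), with carry = (r + u) = 0.0287 + 0.0214 = 0.0501
F* = 1.598 · e^(0.0501 × 1/12) = 1.598 · e^0.004175 = 1.598 × 1.004184 = $1.6047
Market $1.668 > fair $1.6047: forward overpriced → cash-and-carry (buy spot, short the forward).
At maturity, profit = |F_mkt − F*| = |1.668 − 1.6047| = $0.063 per pound

$0.063 per pound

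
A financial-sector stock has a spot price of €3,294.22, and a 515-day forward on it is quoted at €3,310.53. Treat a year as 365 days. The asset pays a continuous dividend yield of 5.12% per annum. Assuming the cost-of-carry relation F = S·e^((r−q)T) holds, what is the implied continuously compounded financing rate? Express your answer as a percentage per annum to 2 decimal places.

From F = S·e^((r−q)T): (r − q) = ln(F/S)/T
ln(3310.53/3294.22) = ln(1.004951) = 0.004939
(r − q) = 0.004939 / (515/365) = 0.003500
r = ln(F/S)/T + q = 0.003500 + 0.0512 = 0.054700
r = 5.47%

5.47%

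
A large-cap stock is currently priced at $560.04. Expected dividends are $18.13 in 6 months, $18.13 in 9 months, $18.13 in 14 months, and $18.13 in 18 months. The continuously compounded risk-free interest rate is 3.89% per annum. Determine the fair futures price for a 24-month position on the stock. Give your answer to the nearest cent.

$529.88

PV(dividends) I = 18.13·e^(−0.0389·6/12) + 18.13·e^(−0.0389·9/12) + 18.13·e^(−0.0389·14/12) + 18.13·e^(−0.0389·18/12)
I = 17.7808 + 17.6087 + 17.3256 + 17.1024 = 69.8175
F = (S − I)·e^(rT) = (560.04 − 69.8175) · e^(0.0389·24/12)
= 490.2225 · e^0.077800 = 490.2225 × 1.080906 = $529.88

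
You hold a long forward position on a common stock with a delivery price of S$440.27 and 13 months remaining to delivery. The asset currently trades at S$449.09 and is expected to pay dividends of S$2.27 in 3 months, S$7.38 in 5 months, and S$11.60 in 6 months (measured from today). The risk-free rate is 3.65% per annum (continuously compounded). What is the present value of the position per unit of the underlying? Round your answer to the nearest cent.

S$4.98

PV(remaining dividends) I = 2.27·e^(−0.0365·3/12) + 7.38·e^(−0.0365·5/12) + 11.60·e^(−0.0365·6/12) = 20.9082
Current forward F = (S − I)·e^(rT) = (449.09 − 20.9082)·e^(0.0365·13/12) = 428.1818 × 1.040334 = 445.4521
Value (long) = (F − K)·e^(−rT) = (445.4521 − 440.27) × 0.961230 = 4.9812
Value = S$4.98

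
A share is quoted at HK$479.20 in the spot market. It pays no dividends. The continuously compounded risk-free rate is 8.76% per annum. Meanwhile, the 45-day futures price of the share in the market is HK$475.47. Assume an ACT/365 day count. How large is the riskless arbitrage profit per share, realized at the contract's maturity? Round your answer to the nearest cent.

HK$8.93 per share

Fair futures: F* = S·e^(carry·T), with carry = r = 0.0876
F* = 479.20 · e^(0.0876 × 45/365) = 479.20 · e^0.010800 = 479.20 × 1.010859 = HK$484.4036
Market HK$475.47 < fair HK$484.4036: forward underpriced → reverse cash-and-carry (short spot, go long the forward).
At maturity, profit = |F_mkt − F*| = |475.47 − 484.4036| = HK$8.93 per share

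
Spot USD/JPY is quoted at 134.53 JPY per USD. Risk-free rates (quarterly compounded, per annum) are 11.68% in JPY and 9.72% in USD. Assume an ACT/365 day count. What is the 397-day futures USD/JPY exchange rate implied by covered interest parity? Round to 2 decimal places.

By covered interest parity, F = S · (1+r_JPY/4)^(4T) / (1+r_USD/4)^(4T)
= 134.53 × 1.133398 / 1.110108 = 134.53 × 1.020980
F = 137.35 JPY per USD

137.35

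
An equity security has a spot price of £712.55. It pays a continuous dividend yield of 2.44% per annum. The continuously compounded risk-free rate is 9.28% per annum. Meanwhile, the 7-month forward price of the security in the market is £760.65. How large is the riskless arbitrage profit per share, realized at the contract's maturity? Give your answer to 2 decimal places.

£19.09 per share

Fair forward: F* = S·e^(carry·T), with carry = (r − q) = 0.0928 − 0.0244 = 0.0684
F* = 712.55 · e^(0.0684 × 7/12) = 712.55 · e^0.039900 = 712.55 × 1.040707 = £741.5558
Market £760.65 > fair £741.5558: forward overpriced → cash-and-carry (buy spot, short the forward).
At maturity, profit = |F_mkt − F*| = |760.65 − 741.5558| = £19.09 per share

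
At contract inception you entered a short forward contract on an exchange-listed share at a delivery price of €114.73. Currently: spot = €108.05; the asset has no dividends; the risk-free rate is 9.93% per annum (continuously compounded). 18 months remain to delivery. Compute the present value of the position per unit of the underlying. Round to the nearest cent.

-€9.20

Current fair forward for the remaining 18 months: F = S·e^(r·T), r = 0.0993
F = 108.05 · e^(0.0993 × 18/12) = 108.05 × 1.160615 = 125.4045
Value of long forward = (F − K)·e^(−rT) = (125.4045 − 114.73) · e^(−0.0993·18/12)
= 10.6745 × 0.861612 = 9.20
Short position value = −(long value) = -€9.20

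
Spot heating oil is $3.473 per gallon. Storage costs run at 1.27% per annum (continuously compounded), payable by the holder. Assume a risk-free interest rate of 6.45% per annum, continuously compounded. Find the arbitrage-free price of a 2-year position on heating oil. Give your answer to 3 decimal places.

Net carry = r + u − y = 0.0645 + 0.0127 − 0.0000 = 0.0772
F = S·e^((r+u−y)T) = 3.473 · e^(0.0772 × 2) = 3.473 · e^0.154400
= 3.473 × 1.166958 = $4.053 per gallon

$4.053 per gallon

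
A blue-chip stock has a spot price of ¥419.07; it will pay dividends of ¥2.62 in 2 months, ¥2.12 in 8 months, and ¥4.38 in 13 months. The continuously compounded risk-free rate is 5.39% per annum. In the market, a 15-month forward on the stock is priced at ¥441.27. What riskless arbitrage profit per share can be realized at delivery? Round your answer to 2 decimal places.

¥2.38 per share

PV(dividends) I = 2.62·e^(−0.0539·2/12) + 2.12·e^(−0.0539·8/12) + 4.38·e^(−0.0539·13/12) = 8.7733
Fair forward F* = (S − I)·e^(rT) = (419.07 − 8.7733)·e^0.067375 = 410.2967 × 1.069697 = 438.8931
Market ¥441.27 > fair 438.8931: forward overpriced → cash-and-carry (borrow at r, buy the stock and collect the dividends, short the forward).
Profit at T = |F_mkt − F*| = |441.27 − 438.8931| = ¥2.38 per share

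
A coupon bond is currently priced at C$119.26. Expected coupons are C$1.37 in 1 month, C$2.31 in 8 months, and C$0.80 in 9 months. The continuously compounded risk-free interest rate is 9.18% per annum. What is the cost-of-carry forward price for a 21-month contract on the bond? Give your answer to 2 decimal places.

PV(coupons) I = 1.37·e^(−0.0918·1/12) + 2.31·e^(−0.0918·8/12) + 0.80·e^(−0.0918·9/12)
I = 1.3596 + 2.1729 + 0.7468 = 4.2793
F = (S − I)·e^(rT) = (119.26 − 4.2793) · e^(0.0918·21/12)
= 114.9807 · e^0.160650 = 114.9807 × 1.174274 = C$135.02

C$135.02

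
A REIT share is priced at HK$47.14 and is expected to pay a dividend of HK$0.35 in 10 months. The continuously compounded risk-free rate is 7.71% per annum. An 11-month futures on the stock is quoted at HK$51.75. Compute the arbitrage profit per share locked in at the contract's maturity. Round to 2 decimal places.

PV(dividends) I = 0.35·e^(−0.0771·10/12) = 0.3282
Fair futures F* = (S − I)·e^(rT) = (47.14 − 0.3282)·e^0.070675 = 46.8118 × 1.073232 = 50.2399
Market HK$51.75 > fair 50.2399: forward overpriced → cash-and-carry (borrow at r, buy the stock and collect the dividends, short the forward).
Profit at T = |F_mkt − F*| = |51.75 − 50.2399| = HK$1.51 per share

HK$1.51 per share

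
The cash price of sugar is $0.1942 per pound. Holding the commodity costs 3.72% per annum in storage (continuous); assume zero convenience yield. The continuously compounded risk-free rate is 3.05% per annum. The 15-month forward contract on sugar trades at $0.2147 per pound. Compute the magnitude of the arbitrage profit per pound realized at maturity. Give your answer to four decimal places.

$0.0034 per pound

Fair forward: F* = S·e^(carry·T), with carry = (r + u) = 0.0305 + 0.0372 = 0.0677
F* = 0.1942 · e^(0.0677 × 15/12) = 0.1942 · e^0.084625 = 0.1942 × 1.088309 = $0.2113
Market $0.2147 > fair $0.2113: forward overpriced → cash-and-carry (buy spot, short the forward).
At maturity, profit = |F_mkt − F*| = |0.2147 − 0.2113| = $0.0034 per pound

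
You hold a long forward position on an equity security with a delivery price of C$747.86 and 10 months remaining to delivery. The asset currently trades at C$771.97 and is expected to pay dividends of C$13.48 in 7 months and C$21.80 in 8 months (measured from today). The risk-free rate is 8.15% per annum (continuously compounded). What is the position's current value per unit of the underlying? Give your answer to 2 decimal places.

PV(remaining dividends) I = 13.48·e^(−0.0815·7/12) + 21.80·e^(−0.0815·8/12) = 33.5013
Current forward F = (S − I)·e^(rT) = (771.97 − 33.5013)·e^(0.0815·10/12) = 738.4687 × 1.070276 = 790.3653
Value (long) = (F − K)·e^(−rT) = (790.3653 − 747.86) × 0.934338 = 39.7143
Value = C$39.71

C$39.71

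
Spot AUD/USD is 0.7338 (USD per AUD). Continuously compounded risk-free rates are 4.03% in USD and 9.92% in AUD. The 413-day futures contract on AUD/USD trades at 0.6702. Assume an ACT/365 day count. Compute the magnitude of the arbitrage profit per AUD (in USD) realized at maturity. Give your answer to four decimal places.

0.0163 per AUD (in USD)

Fair futures: F* = S·e^(carry·T), with carry = (r_USD − r_AUD) = 0.0403 − 0.0992 = -0.0589
F* = 0.7338 · e^(-0.0589 × 413/365) = 0.7338 · e^-0.066646 = 0.7338 × 0.935526 = 0.6865
Market 0.6702 < fair 0.6865: forward underpriced → reverse cash-and-carry (short spot, go long the forward).
At maturity, profit = |F_mkt − F*| = |0.6702 − 0.6865| = 0.0163 per AUD (in USD)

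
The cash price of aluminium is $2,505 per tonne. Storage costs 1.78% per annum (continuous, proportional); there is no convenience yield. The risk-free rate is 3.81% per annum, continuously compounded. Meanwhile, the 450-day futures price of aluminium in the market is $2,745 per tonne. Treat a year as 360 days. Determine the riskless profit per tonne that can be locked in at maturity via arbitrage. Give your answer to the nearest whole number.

Fair futures: F* = S·e^(carry·T), with carry = (r + u) = 0.0381 + 0.0178 = 0.0559
F* = 2505 · e^(0.0559 × 450/360) = 2505 · e^0.069875 = 2505 × 1.072374 = $2686.2969
Market $2745 > fair $2686.2969: forward overpriced → cash-and-carry (buy spot, short the forward).
At maturity, profit = |F_mkt − F*| = |2745 − 2686.2969| = $59 per tonne

$59 per tonne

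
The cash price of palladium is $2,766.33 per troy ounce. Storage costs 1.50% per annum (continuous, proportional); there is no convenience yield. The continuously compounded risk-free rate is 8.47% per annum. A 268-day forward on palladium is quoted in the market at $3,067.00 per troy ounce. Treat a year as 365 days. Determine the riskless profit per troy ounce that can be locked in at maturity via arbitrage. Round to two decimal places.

Fair forward: F* = S·e^(carry·T), with carry = (r + u) = 0.0847 + 0.0150 = 0.0997
F* = 2766.33 · e^(0.0997 × 268/365) = 2766.33 · e^0.07320438 = 2766.33 × 1.07595042 = $2976.4339
Market $3067.00 > fair $2976.4339: forward overpriced → cash-and-carry (buy spot, short the forward).
At maturity, profit = |F_mkt − F*| = |3067.00 − 2976.4339| = $90.57 per troy ounce

$90.57 per troy ounce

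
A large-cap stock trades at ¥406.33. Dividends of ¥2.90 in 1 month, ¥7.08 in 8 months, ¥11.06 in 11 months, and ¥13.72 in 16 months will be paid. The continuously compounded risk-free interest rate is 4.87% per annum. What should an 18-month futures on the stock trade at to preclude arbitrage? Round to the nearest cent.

¥401.43

PV(dividends) I = 2.90·e^(−0.0487·1/12) + 7.08·e^(−0.0487·8/12) + 11.06·e^(−0.0487·11/12) + 13.72·e^(−0.0487·16/12)
I = 2.8883 + 6.8538 + 10.5771 + 12.8574 = 33.1766
F = (S − I)·e^(rT) = (406.33 − 33.1766) · e^(0.0487·18/12)
= 373.1534 · e^0.073050 = 373.1534 × 1.075784 = ¥401.43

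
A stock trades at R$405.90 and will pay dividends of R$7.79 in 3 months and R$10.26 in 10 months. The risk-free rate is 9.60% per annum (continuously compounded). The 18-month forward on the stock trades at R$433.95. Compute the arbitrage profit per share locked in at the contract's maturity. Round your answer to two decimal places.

R$15.10 per share

PV(dividends) I = 7.79·e^(−0.0960·3/12) + 10.26·e^(−0.0960·10/12) = 17.0764
Fair forward F* = (S − I)·e^(rT) = (405.90 − 17.0764)·e^0.144000 = 388.8236 × 1.154884 = 449.0462
Market R$433.95 < fair 449.0462: forward underpriced → reverse cash-and-carry (short the stock, invest proceeds at r, pay the dividends, go long the forward).
Profit at T = |F_mkt − F*| = |433.95 − 449.0462| = R$15.10 per share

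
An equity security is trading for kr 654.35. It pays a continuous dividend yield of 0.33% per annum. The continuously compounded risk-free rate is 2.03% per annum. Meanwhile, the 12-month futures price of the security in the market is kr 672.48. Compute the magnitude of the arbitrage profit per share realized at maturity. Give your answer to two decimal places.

kr 6.91 per share

Fair futures: F* = S·e^(carry·T), with carry = (r − q) = 0.0203 − 0.0033 = 0.0170
F* = 654.35 · e^(0.0170 × 12/12) = 654.35 · e^0.017000 = 654.35 × 1.017145 = kr 665.5688
Market kr 672.48 > fair kr 665.5688: forward overpriced → cash-and-carry (buy spot, short the forward).
At maturity, profit = |F_mkt − F*| = |672.48 − 665.5688| = kr 6.91 per share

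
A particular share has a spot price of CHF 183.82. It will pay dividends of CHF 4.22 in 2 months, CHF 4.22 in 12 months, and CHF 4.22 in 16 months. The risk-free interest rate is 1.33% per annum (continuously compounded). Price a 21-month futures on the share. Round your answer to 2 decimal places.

CHF 175.33

PV(dividends) I = 4.22·e^(−0.0133·2/12) + 4.22·e^(−0.0133·12/12) + 4.22·e^(−0.0133·16/12)
I = 4.2107 + 4.1642 + 4.1458 = 12.5207
F = (S − I)·e^(rT) = (183.82 − 12.5207) · e^(0.0133·21/12)
= 171.2993 · e^0.023275 = 171.2993 × 1.023548 = CHF 175.33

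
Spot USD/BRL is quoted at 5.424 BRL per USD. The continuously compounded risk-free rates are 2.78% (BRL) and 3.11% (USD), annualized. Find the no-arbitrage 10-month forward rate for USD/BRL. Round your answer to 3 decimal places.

5.409

F = S·e^((r_BRL − r_USD)T) = 5.424 · e^((0.0278 − 0.0311) × 10/12)
= 5.424 · e^-0.002750 = 5.424 × 0.997254
F = 5.409 BRL per USD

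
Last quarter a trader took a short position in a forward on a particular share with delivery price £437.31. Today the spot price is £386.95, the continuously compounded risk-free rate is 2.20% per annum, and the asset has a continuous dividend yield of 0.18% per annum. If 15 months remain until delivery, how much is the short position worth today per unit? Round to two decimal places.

Current fair forward for the remaining 15 months: F = S·e^((r − q)·T), (r − q) = 0.0220 − 0.0018 = 0.0202
F = 386.95 · e^(0.0202 × 15/12) = 386.95 × 1.025571 = 396.8447
Value of long forward = (F − K)·e^(−rT) = (396.8447 − 437.31) · e^(−0.0220·15/12)
= -40.4653 × 0.972875 = -39.37
Short position value = −(long value) = £39.37

£39.37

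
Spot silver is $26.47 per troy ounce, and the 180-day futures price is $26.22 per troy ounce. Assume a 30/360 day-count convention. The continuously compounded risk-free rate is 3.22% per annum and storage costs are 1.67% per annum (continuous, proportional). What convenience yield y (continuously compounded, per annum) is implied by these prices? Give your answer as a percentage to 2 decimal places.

F = S·e^((r+u−y)T) ⇒ (r+u−y) = ln(F/S)/T
ln(26.22/26.47) = -0.009490; /T ⇒ -0.018980
y = r + u − ln(F/S)/T = 0.0322 + 0.0167 + 0.018980 = 0.067880
y = 6.79%

6.79%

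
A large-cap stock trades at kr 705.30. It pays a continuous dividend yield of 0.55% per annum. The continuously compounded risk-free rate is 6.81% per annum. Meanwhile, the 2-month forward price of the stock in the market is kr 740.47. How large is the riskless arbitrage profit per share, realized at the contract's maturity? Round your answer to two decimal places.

kr 27.77 per share

Fair forward: F* = S·e^(carry·T), with carry = (r − q) = 0.0681 − 0.0055 = 0.0626
F* = 705.30 · e^(0.0626 × 2/12) = 705.30 · e^0.010433 = 705.30 × 1.010488 = kr 712.6972
Market kr 740.47 > fair kr 712.6972: forward overpriced → cash-and-carry (buy spot, short the forward).
At maturity, profit = |F_mkt − F*| = |740.47 − 712.6972| = kr 27.77 per share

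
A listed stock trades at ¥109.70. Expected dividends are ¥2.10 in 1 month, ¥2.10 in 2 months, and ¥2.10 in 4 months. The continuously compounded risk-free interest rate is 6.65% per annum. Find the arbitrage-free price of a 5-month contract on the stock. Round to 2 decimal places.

PV(dividends) I = 2.10·e^(−0.0665·1/12) + 2.10·e^(−0.0665·2/12) + 2.10·e^(−0.0665·4/12)
I = 2.0884 + 2.0769 + 2.0540 = 6.2193
F = (S − I)·e^(rT) = (109.70 − 6.2193) · e^(0.0665·5/12)
= 103.4807 · e^0.027708 = 103.4807 × 1.028095 = ¥106.39

¥106.39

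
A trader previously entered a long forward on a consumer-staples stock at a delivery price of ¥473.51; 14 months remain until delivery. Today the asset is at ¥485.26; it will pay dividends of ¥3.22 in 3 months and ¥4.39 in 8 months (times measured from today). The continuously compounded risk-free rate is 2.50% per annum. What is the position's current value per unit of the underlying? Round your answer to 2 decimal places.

¥17.84

PV(remaining dividends) I = 3.22·e^(−0.0250·3/12) + 4.39·e^(−0.0250·8/12) = 7.5174
Current forward F = (S − I)·e^(rT) = (485.26 − 7.5174)·e^(0.0250·14/12) = 477.7426 × 1.029596 = 491.8819
Value (long) = (F − K)·e^(−rT) = (491.8819 − 473.51) × 0.971255 = 17.8438
Value = ¥17.84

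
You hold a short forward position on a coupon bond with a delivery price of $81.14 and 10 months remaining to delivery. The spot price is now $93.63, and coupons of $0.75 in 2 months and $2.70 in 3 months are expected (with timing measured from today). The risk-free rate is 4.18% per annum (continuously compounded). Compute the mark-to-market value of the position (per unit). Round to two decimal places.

PV(remaining coupons) I = 0.75·e^(−0.0418·2/12) + 2.70·e^(−0.0418·3/12) = 3.4167
Current forward F = (S − I)·e^(rT) = (93.63 − 3.4167)·e^(0.0418·10/12) = 90.2133 × 1.035447 = 93.4111
Value (long) = (F − K)·e^(−rT) = (93.4111 − 81.14) × 0.965766 = 11.8510
Short position value = −(long value) = -$11.85

-$11.85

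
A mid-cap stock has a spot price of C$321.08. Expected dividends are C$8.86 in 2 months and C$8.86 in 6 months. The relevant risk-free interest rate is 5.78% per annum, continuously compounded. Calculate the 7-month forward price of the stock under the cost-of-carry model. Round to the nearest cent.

PV(dividends) I = 8.86·e^(−0.0578·2/12) + 8.86·e^(−0.0578·6/12)
I = 8.7751 + 8.6076 = 17.3827
F = (S − I)·e^(rT) = (321.08 − 17.3827) · e^(0.0578·7/12)
= 303.6973 · e^0.033717 = 303.6973 × 1.034292 = C$314.11

C$314.11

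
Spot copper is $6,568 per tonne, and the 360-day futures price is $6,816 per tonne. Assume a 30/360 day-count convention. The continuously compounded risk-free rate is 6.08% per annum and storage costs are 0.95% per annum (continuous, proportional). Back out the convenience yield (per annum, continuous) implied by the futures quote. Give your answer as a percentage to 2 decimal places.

F = S·e^((r+u−y)T) ⇒ (r+u−y) = ln(F/S)/T
ln(6816/6568) = 0.037063; /T ⇒ 0.037063
y = r + u − ln(F/S)/T = 0.0608 + 0.0095 − 0.037063 = 0.033237
y = 3.32%

3.32%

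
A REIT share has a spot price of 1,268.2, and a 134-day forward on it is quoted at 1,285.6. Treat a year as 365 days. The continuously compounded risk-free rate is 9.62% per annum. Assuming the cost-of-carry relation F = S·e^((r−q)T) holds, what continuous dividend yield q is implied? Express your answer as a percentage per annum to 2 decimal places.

From F = S·e^((r−q)T): (r − q) = ln(F/S)/T
ln(1285.6/1268.2) = ln(1.013720) = 0.013627
(r − q) = 0.013627 / (134/365) = 0.037118
q = r − ln(F/S)/T = 0.0962 − 0.037118 = 0.059082
q = 5.91%

5.91%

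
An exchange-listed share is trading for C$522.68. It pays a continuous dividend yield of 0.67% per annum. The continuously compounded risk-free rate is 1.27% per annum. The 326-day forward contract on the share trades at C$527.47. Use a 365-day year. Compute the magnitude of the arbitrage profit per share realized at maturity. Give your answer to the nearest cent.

C$1.98 per share

Fair forward: F* = S·e^(carry·T), with carry = (r − q) = 0.0127 − 0.0067 = 0.0060
F* = 522.68 · e^(0.0060 × 326/365) = 522.68 · e^0.005359 = 522.68 × 1.005373 = C$525.4884
Market C$527.47 > fair C$525.4884: forward overpriced → cash-and-carry (buy spot, short the forward).
At maturity, profit = |F_mkt − F*| = |527.47 − 525.4884| = C$1.98 per share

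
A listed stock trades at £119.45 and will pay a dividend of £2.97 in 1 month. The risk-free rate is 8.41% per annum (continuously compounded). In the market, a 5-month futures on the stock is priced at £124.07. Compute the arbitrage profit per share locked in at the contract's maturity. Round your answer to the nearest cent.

PV(dividends) I = 2.97·e^(−0.0841·1/12) = 2.9493
Fair futures F* = (S − I)·e^(rT) = (119.45 − 2.9493)·e^0.035042 = 116.5007 × 1.035663 = 120.6555
Market £124.07 > fair 120.6555: forward overpriced → cash-and-carry (borrow at r, buy the stock and collect the dividends, short the forward).
Profit at T = |F_mkt − F*| = |124.07 − 120.6555| = £3.41 per share

£3.41 per share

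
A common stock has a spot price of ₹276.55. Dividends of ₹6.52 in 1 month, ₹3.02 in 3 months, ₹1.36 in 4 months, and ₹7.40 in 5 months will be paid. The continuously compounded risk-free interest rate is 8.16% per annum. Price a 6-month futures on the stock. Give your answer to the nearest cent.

PV(dividends) I = 6.52·e^(−0.0816·1/12) + 3.02·e^(−0.0816·3/12) + 1.36·e^(−0.0816·4/12) + 7.40·e^(−0.0816·5/12)
I = 6.4758 + 2.9590 + 1.3235 + 7.1526 = 17.9109
F = (S − I)·e^(rT) = (276.55 − 17.9109) · e^(0.0816·6/12)
= 258.6391 · e^0.040800 = 258.6391 × 1.041644 = ₹269.41

₹269.41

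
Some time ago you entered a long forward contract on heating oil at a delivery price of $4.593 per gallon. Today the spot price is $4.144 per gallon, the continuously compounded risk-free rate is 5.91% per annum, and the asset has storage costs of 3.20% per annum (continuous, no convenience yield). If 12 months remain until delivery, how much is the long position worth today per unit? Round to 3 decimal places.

Current fair forward for the remaining 12 months: F = S·e^((r + u)·T), (r + u) = 0.0591 + 0.0320 = 0.0911
F = 4.144 · e^(0.0911 × 12/12) = 4.144 × 1.095379 = 4.5393
Value of long forward = (F − K)·e^(−rT) = (4.5393 − 4.593) · e^(−0.0591·12/12)
= -0.0537 × 0.942613 = -0.051

-$0.051 per gallon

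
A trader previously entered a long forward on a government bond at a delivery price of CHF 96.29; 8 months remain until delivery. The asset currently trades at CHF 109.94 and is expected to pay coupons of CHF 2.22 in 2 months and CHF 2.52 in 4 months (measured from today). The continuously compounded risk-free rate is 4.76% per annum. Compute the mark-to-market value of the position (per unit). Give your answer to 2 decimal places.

PV(remaining coupons) I = 2.22·e^(−0.0476·2/12) + 2.52·e^(−0.0476·4/12) = 4.6828
Current forward F = (S − I)·e^(rT) = (109.94 − 4.6828)·e^(0.0476·8/12) = 105.2572 × 1.032242 = 108.6509
Value (long) = (F − K)·e^(−rT) = (108.6509 − 96.29) × 0.968765 = 11.9748
Value = CHF 11.97

CHF 11.97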